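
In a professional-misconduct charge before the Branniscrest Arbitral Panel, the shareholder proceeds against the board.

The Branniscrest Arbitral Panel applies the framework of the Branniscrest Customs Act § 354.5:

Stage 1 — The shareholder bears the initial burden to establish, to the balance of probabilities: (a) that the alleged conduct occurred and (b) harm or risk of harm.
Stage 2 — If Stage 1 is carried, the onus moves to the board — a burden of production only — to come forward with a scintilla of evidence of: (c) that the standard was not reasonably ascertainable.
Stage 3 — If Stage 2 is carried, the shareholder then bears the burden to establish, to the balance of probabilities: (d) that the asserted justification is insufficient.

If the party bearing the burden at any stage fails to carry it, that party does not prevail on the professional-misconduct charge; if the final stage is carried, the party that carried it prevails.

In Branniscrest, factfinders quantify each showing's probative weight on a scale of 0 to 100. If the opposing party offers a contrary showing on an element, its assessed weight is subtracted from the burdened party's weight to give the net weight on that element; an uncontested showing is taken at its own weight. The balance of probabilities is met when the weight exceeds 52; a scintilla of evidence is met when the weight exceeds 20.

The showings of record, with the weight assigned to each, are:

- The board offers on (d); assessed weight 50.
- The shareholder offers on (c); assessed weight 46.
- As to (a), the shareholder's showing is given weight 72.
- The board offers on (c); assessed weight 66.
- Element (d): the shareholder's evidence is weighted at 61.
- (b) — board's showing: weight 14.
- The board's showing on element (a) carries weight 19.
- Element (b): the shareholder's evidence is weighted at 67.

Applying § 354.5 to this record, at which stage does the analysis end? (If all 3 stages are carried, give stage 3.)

stage 2

Stage 1 (shareholder, the balance of probabilities, weight exceeds 52): (a) net 72−19=53 > 52 — meets; (b) net 67−14=53 > 52 — meets.
  The shareholder carries Stage 1; the board now bears the burden.
Stage 2 (board, a scintilla of evidence, weight exceeds 20): (c) net 66−46=20 ≤ 20 — fails.
  Stage 2 not carried; the board fails its burden.
The analysis ends at Stage 2; the shareholder prevails.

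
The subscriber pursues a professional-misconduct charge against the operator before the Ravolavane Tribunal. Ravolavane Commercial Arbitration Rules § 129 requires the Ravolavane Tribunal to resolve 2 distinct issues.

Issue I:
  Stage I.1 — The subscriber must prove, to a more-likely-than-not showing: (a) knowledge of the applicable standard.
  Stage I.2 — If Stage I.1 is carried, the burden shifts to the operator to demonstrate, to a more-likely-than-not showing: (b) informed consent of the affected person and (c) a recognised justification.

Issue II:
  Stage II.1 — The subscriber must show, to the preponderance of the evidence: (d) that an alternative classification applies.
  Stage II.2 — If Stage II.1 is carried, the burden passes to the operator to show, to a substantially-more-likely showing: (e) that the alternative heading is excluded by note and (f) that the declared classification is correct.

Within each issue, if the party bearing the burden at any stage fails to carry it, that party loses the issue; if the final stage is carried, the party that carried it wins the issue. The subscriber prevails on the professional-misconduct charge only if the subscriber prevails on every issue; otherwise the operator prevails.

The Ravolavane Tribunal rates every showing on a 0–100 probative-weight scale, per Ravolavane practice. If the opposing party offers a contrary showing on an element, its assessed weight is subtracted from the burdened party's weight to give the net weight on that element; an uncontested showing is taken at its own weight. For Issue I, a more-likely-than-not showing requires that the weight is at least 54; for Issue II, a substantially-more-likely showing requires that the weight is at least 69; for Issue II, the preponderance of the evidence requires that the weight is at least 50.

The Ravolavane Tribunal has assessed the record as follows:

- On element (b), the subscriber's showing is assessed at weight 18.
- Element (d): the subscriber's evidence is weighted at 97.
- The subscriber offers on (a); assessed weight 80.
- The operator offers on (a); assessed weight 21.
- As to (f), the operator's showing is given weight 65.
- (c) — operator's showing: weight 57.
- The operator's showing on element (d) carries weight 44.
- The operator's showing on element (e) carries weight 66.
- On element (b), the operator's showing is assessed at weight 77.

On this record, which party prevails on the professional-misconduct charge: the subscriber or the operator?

— Issue I —
Stage I.1 — burden on subscriber; standard: a more-likely-than-not showing (weight is at least 54).
    (a): 80 − 21 = 59 ≥ 54 [met]
  All elements met. The burden passes to the operator.
Stage I.2 — burden on operator; standard: a more-likely-than-not showing (weight is at least 54).
    (b): 77 − 18 = 59 ≥ 54 [met]
    (c): 57 ≥ 54 [met]
  The operator carries the last stage.
All stages carried — the operator prevails on this issue.
— Issue II —
Stage II.1 (subscriber, the preponderance of the evidence, weight is at least 50): (d) net 97−44=53 ≥ 50 — meets.
  The subscriber carries Stage II.1; the operator now bears the burden.
Stage II.2 (operator, a substantially-more-likely showing, weight is at least 69): (e) 66 < 69 — fails; (f) 65 < 69 — fails.
  The operator does not carry Stage II.2.
So the subscriber prevails on this issue.
Per-issue: Issue I → operator; Issue II → subscriber. The subscriber must prevail on every issue; overall, the operator prevails.

operator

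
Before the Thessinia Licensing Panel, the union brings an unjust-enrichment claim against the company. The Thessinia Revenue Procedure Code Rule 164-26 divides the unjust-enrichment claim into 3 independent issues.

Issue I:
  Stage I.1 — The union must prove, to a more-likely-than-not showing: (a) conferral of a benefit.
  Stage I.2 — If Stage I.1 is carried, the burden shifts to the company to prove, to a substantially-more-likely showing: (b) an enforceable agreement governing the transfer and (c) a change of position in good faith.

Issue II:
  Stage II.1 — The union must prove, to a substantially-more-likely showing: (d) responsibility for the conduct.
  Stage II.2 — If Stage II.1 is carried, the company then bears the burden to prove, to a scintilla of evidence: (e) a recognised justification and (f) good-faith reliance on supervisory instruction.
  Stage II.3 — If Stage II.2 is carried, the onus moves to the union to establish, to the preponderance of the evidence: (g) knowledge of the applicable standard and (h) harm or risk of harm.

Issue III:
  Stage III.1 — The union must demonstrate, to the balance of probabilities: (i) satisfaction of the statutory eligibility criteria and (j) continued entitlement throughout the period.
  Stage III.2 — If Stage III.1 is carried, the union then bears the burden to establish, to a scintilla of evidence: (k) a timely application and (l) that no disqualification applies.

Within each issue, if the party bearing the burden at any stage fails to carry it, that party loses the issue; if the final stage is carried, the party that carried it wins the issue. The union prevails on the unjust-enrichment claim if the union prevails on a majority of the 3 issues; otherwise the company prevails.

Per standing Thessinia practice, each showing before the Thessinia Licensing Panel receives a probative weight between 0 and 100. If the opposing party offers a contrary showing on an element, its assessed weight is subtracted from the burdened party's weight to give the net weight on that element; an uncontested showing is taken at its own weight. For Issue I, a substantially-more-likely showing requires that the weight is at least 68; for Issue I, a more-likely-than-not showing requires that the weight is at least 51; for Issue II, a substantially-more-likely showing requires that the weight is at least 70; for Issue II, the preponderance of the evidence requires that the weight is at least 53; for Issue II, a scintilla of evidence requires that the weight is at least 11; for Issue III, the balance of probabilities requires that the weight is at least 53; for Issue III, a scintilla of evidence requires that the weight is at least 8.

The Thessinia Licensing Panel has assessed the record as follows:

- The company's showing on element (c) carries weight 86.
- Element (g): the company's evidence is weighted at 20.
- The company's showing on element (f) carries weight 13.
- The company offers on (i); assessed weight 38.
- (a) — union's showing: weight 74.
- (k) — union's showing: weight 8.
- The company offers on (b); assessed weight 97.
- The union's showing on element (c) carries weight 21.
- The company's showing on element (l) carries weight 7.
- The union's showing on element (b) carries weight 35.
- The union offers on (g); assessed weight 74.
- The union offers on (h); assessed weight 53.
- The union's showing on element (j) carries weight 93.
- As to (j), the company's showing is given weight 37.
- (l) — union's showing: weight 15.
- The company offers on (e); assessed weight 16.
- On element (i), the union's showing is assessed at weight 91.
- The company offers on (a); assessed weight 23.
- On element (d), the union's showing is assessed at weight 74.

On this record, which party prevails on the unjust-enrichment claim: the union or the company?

union

— Issue I —
Stage I.1 — burden on union; standard: a more-likely-than-not showing (weight is at least 51).
    (a): 74 − 23 = 51 ≥ 51 [met]
  The union carries Stage I.1; the company now bears the burden.
Stage I.2 — burden on company; standard: a substantially-more-likely showing (weight is at least 68).
    (b): 97 − 35 = 62 < 68 [not met]
    (c): 86 − 21 = 65 < 68 [not met]
  Stage I.2 not carried; the company fails its burden.
The union prevails on this issue.
— Issue II —
Stage II.1 (union, a substantially-more-likely showing, weight is at least 70): (d) 74 ≥ 70 — meets.
  The union carries Stage II.1; the company now bears the burden.
Stage II.2 (company, a scintilla of evidence, weight is at least 11): (e) 16 ≥ 11 — meets; (f) 13 ≥ 11 — meets.
  The company carries Stage II.2; the union now bears the burden.
Stage II.3 (union, the preponderance of the evidence, weight is at least 53): (g) net 74−20=54 ≥ 53 — meets; (h) 53 ≥ 53 — meets.
  Stage II.3 carried; the final stage is satisfied.
Every stage carried; the union prevails on this issue.
— Issue III —
Stage III.1 — burden on union; standard: the balance of probabilities (weight is at least 53).
    (i): 91 − 38 = 53 ≥ 53 [met]
    (j): 93 − 37 = 56 ≥ 53 [met]
  Stage III.1 carried; the burden remains with the union.
Stage III.2 — burden on union; standard: a scintilla of evidence (weight is at least 8).
    (k): 8 ≥ 8 [met]
    (l): 15 − 7 = 8 ≥ 8 [met]
  Stage III.2 carried; the final stage is satisfied.
All stages carried — the union prevails on this issue.
Per-issue: Issue I → union; Issue II → union; Issue III → union. The union must prevail on a majority of issues; overall, the union prevails.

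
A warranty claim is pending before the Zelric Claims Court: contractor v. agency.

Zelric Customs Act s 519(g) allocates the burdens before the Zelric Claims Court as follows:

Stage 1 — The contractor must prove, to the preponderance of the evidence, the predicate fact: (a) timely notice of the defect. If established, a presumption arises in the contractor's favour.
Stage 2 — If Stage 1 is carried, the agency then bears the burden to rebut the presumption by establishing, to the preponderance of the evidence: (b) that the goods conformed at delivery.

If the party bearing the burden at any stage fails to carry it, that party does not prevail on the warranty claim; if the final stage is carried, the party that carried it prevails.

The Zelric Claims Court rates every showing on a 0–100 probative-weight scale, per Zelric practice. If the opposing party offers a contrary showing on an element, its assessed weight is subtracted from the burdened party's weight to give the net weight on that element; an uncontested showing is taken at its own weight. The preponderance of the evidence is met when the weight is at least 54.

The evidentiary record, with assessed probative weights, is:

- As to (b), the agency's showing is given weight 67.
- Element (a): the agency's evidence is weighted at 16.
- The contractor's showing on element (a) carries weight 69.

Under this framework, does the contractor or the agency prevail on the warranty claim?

Stage 1 — burden on contractor; standard: the preponderance of the evidence (weight is at least 54).
    (a): 69 − 16 = 53 < 54 [not met]
  The contractor does not carry Stage 1.
The analysis ends at Stage 1; the agency prevails.

agency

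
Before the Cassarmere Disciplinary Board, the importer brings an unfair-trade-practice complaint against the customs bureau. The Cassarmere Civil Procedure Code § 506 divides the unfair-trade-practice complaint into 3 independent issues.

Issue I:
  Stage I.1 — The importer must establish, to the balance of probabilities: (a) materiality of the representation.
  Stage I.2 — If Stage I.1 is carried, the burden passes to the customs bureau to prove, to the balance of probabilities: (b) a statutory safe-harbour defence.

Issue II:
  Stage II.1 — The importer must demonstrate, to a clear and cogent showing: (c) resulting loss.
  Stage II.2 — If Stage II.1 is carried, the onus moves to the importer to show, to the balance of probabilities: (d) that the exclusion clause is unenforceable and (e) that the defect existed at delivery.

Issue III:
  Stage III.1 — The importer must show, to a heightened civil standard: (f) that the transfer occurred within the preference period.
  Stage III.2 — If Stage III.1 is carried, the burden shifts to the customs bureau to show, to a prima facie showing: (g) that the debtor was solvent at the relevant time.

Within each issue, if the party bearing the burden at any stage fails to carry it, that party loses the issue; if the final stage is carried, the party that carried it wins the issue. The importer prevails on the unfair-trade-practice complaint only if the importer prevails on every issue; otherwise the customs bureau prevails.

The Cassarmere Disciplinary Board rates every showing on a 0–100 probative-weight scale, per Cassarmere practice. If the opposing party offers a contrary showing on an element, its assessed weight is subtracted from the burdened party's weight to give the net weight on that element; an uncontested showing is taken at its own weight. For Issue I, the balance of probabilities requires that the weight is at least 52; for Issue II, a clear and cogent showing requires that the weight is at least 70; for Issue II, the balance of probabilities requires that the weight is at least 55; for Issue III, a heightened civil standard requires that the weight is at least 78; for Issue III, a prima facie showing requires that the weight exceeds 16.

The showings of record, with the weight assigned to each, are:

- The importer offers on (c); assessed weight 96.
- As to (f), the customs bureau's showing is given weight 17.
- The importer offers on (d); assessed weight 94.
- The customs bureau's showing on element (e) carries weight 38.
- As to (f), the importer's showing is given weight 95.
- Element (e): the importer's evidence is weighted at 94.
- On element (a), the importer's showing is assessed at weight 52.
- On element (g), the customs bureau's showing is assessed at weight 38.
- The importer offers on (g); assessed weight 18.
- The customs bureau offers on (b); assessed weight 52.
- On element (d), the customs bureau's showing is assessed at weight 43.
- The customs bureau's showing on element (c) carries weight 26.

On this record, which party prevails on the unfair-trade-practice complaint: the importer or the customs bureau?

— Issue I —
Stage I.1 (importer, the balance of probabilities, weight is at least 52): (a) 52 ≥ 52 — meets.
  Stage I.1 is satisfied; the onus moves to the customs bureau.
Stage I.2 (customs bureau, the balance of probabilities, weight is at least 52): (b) 52 ≥ 52 — meets.
  Stage I.2 carried; the final stage is satisfied.
All stages carried — the customs bureau prevails on this issue.
— Issue II —
Stage II.1 — burden on importer; standard: a clear and cogent showing (weight is at least 70).
    (c): 96 − 26 = 70 ≥ 70 [met]
  All elements met. The importer retains the burden for Stage II.2.
Stage II.2 — burden on importer; standard: the balance of probabilities (weight is at least 55).
    (d): 94 − 43 = 51 < 55 [not met]
    (e): 94 − 38 = 56 ≥ 55 [met]
  Stage II.2 not carried; the importer fails its burden.
So the customs bureau prevails on this issue.
— Issue III —
At Stage III.1 the importer must meet a heightened civil standard (weight is at least 78): on (f) the weight is 95 less the opposing 17 gives net 78, which does reach 78, so (f) meets the standard.
  All elements met. The burden passes to the customs bureau.
At Stage III.2 the customs bureau must meet a prima facie showing (weight exceeds 16): on (g) the weight is 38 less the opposing 18 gives net 20, which does exceed 16, so (g) meets the standard.
  Stage III.2 carried; the final stage is satisfied.
With every stage satisfied, the customs bureau prevails on this issue.
Per-issue: Issue I → customs bureau; Issue II → customs bureau; Issue III → customs bureau. The importer must prevail on every issue; overall, the customs bureau prevails.

customs bureau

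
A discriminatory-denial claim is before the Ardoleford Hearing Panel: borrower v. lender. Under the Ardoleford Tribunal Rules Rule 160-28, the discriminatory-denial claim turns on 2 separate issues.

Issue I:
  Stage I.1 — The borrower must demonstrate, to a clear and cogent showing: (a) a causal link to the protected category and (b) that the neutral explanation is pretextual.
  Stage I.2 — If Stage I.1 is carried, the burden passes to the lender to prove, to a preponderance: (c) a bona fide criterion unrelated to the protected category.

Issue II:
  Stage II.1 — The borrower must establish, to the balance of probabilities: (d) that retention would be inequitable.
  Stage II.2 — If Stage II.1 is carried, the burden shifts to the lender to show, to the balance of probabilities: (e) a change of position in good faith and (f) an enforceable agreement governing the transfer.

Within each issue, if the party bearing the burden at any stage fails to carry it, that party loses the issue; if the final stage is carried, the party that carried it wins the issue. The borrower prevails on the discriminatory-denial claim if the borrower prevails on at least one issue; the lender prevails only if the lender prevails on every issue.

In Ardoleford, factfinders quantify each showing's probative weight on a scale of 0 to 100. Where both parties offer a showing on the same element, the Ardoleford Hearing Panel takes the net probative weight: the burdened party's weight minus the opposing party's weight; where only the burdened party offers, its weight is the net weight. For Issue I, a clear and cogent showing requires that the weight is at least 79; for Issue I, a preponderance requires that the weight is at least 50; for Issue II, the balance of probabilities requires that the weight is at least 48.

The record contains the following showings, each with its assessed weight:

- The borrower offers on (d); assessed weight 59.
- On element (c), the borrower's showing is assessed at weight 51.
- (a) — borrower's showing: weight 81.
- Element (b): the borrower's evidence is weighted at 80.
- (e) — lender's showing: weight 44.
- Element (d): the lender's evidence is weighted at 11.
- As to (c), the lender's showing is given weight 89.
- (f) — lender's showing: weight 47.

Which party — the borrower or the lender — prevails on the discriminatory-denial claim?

borrower

— Issue I —
Stage I.1 — burden on borrower; standard: a clear and cogent showing (weight is at least 79).
    (a): 81 ≥ 79 [met]
    (b): 80 ≥ 79 [met]
  All elements met. The burden passes to the lender.
Stage I.2 — burden on lender; standard: a preponderance (weight is at least 50).
    (c): 89 − 51 = 38 < 50 [not met]
  Stage I.2 not carried; the lender fails its burden.
The analysis ends at Stage I.2; the borrower prevails on this issue.
— Issue II —
Stage II.1 (borrower, the balance of probabilities, weight is at least 48): (d) net 59−11=48 ≥ 48 — meets.
  Stage II.1 is satisfied; the onus moves to the lender.
Stage II.2 (lender, the balance of probabilities, weight is at least 48): (e) 44 < 48 — fails; (f) 47 < 48 — fails.
  Stage II.2 not carried; the lender fails its burden.
The analysis ends at Stage II.2; the borrower prevails on this issue.
Per-issue: Issue I → borrower; Issue II → borrower. The borrower must prevail on at least one issue; overall, the borrower prevails.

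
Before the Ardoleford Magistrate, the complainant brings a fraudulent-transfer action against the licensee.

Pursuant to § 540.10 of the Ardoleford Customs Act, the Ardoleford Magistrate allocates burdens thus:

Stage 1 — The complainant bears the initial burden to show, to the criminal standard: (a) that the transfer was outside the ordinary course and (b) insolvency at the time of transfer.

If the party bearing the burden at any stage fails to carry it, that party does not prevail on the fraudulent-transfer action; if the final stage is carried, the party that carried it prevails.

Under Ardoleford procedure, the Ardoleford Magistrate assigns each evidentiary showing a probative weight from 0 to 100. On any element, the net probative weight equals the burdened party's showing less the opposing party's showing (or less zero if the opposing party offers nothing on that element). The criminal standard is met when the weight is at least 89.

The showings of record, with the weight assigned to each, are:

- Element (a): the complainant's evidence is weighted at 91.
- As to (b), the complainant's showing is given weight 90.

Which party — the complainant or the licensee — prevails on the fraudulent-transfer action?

complainant

At Stage 1 the complainant must meet the criminal standard (weight is at least 89): on (a) the weight is 91, ≥ 89, so (a) meets the standard; on (b) the weight is 90, which does reach 89, so (b) meets the standard.
  All elements met at the final stage.
With every stage satisfied, the complainant prevails.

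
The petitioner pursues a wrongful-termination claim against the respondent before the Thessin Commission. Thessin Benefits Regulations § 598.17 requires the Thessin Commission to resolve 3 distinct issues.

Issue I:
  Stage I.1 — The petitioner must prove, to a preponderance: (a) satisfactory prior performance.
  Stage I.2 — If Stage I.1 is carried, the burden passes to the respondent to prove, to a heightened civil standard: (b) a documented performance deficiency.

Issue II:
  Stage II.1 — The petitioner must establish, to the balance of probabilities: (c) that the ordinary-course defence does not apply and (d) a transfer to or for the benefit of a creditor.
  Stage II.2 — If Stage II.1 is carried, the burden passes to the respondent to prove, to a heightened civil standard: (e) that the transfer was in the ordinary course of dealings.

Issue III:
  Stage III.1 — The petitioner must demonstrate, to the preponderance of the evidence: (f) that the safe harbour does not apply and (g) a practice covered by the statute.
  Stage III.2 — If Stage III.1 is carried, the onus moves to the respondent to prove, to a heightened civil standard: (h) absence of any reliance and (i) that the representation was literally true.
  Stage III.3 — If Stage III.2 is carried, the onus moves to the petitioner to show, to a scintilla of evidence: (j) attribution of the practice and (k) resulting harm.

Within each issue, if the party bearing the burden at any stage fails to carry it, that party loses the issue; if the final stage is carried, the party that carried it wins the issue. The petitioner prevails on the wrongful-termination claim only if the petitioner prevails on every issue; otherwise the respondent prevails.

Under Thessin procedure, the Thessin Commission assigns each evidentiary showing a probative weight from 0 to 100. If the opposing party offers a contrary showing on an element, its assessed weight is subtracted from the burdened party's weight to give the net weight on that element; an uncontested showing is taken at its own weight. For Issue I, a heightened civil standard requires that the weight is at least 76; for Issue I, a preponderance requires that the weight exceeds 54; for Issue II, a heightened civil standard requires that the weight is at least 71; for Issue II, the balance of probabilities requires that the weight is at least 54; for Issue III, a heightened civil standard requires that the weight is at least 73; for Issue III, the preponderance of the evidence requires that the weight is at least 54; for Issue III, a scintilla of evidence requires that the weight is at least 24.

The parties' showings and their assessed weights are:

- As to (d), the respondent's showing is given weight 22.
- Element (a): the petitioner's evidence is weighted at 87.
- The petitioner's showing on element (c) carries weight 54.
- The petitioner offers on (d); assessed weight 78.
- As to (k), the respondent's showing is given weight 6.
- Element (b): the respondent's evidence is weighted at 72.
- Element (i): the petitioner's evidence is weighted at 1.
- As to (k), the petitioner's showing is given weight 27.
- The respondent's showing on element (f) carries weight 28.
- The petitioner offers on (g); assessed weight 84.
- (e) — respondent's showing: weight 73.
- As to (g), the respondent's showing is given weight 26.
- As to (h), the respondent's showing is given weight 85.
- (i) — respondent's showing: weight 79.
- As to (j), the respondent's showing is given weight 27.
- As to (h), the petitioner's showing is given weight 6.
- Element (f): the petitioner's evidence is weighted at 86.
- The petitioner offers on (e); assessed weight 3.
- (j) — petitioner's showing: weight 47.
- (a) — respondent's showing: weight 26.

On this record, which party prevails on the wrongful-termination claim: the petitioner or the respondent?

— Issue I —
Stage I.1 — burden on petitioner; standard: a preponderance (weight exceeds 54).
    (a): 87 − 26 = 61 > 54 [met]
  All elements met. The burden passes to the respondent.
Stage I.2 — burden on respondent; standard: a heightened civil standard (weight is at least 76).
    (b): 72 < 76 [not met]
  Not every element is met, so the respondent fails to carry Stage I.2.
The analysis ends at Stage I.2; the petitioner prevails on this issue.
— Issue II —
Stage II.1 — burden on petitioner; standard: the balance of probabilities (weight is at least 54).
    (c): 54 ≥ 54 [met]
    (d): 78 − 22 = 56 ≥ 54 [met]
  Stage II.1 is satisfied; the onus moves to the respondent.
Stage II.2 — burden on respondent; standard: a heightened civil standard (weight is at least 71).
    (e): 73 − 3 = 70 < 71 [not met]
  The respondent does not carry Stage II.2.
The petitioner prevails on this issue.
— Issue III —
Stage III.1 — burden on petitioner; standard: the preponderance of the evidence (weight is at least 54).
    (f): 86 − 28 = 58 ≥ 54 [met]
    (g): 84 − 26 = 58 ≥ 54 [met]
  Stage III.1 is satisfied; the onus moves to the respondent.
Stage III.2 — burden on respondent; standard: a heightened civil standard (weight is at least 73).
    (h): 85 − 6 = 79 ≥ 73 [met]
    (i): 79 − 1 = 78 ≥ 73 [met]
  Stage III.2 carried; the burden shifts to the petitioner.
Stage III.3 — burden on petitioner; standard: a scintilla of evidence (weight is at least 24).
    (j): 47 − 27 = 20 < 24 [not met]
    (k): 27 − 6 = 21 < 24 [not met]
  Not every element is met, so the petitioner fails to carry Stage III.3.
The respondent prevails on this issue.
Per-issue: Issue I → petitioner; Issue II → petitioner; Issue III → respondent. The petitioner must prevail on every issue; overall, the respondent prevails.

respondent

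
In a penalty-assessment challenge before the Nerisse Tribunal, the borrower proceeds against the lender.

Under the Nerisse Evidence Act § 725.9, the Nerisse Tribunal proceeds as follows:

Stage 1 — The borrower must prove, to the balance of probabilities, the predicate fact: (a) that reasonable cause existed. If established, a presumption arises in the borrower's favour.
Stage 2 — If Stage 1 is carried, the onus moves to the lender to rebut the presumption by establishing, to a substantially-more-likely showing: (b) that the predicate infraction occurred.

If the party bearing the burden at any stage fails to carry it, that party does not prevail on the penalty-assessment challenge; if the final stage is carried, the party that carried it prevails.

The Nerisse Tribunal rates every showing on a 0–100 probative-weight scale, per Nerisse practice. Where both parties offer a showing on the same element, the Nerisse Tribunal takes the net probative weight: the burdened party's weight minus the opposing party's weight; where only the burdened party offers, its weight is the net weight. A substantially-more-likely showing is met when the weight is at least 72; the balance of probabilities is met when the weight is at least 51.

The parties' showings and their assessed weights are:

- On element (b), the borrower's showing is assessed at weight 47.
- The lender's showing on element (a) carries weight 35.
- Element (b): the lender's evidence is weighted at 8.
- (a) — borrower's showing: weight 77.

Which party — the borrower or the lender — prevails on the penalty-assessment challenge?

lender

Stage 1 — burden on borrower; standard: the balance of probabilities (weight is at least 51).
    (a): 77 − 35 = 42 < 51 [not met]
  Stage 1 not carried; the borrower fails its burden.
The lender prevails.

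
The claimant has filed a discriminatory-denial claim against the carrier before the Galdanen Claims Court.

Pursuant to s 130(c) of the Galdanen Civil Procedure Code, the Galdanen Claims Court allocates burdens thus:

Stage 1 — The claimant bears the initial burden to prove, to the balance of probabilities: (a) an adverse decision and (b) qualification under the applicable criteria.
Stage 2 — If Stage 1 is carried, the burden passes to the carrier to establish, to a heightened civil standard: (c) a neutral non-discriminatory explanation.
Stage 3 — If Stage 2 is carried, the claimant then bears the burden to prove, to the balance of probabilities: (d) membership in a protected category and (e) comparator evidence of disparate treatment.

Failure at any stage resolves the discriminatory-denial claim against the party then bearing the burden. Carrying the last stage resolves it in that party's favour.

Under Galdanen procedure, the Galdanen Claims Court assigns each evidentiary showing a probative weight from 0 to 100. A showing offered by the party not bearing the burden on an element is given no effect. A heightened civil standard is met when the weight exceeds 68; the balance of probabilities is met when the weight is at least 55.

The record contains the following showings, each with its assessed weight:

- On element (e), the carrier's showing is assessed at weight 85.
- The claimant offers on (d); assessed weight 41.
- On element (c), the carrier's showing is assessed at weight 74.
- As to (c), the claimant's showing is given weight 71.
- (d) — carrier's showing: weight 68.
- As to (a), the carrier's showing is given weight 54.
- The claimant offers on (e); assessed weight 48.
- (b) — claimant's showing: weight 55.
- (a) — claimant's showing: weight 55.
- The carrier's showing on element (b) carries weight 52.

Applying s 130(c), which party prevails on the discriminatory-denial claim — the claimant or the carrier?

carrier

At Stage 1 the claimant must meet the balance of probabilities (weight is at least 55): on (a) the weight is 55 (the carrier's 54 is given no effect), which does reach 55, so (a) meets the standard; on (b) the weight is 55 (the carrier's 52 is given no effect), which does reach 55, so (b) meets the standard.
  The claimant carries Stage 1; the carrier now bears the burden.
At Stage 2 the carrier must meet a heightened civil standard (weight exceeds 68): on (c) the weight is 74 (the claimant's 71 is given no effect), which does exceed 68, so (c) meets the standard.
  Stage 2 is satisfied; the onus moves to the claimant.
At Stage 3 the claimant must meet the balance of probabilities (weight is at least 55): on (d) the weight is 41 (the carrier's 68 is given no effect), < 55, so (d) does not meet the standard; on (e) the weight is 48 (the carrier's 85 is given no effect), < 55, so (e) does not meet the standard.
  Stage 3 not carried; the claimant fails its burden.
So the carrier prevails.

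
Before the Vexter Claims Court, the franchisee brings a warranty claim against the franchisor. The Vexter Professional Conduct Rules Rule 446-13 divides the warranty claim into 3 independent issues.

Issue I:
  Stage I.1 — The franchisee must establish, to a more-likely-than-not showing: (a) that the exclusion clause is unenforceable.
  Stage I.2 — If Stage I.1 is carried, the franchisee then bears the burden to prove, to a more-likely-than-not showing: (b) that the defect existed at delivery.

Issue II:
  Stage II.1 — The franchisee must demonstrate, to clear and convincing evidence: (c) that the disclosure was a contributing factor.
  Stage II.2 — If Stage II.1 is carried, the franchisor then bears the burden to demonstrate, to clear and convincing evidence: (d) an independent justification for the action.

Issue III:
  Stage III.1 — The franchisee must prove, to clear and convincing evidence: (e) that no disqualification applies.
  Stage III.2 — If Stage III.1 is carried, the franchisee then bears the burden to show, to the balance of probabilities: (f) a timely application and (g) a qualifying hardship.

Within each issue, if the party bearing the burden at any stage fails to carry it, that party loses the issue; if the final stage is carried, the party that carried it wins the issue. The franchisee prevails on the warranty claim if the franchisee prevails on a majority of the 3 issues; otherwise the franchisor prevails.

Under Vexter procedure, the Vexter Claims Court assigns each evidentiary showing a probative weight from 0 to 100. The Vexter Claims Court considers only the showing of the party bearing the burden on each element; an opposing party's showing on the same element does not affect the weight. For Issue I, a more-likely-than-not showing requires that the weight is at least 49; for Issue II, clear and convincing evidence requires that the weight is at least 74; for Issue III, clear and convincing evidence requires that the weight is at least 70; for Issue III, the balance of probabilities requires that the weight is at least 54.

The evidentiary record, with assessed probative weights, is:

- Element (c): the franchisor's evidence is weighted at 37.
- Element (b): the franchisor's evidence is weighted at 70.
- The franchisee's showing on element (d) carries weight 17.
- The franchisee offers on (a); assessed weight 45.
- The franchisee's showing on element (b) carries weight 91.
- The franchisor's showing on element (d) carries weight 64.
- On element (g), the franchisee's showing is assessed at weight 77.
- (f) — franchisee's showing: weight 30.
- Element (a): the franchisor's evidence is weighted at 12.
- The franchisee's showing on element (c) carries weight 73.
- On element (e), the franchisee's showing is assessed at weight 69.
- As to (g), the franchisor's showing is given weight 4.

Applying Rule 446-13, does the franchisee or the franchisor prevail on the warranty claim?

— Issue I —
Stage I.1 (franchisee, a more-likely-than-not showing, weight is at least 49): (a) 45 (franchisor's 12 disregarded) < 49 — fails.
  Not every element is met, so the franchisee fails to carry Stage I.1.
The franchisor prevails on this issue.
— Issue II —
At Stage II.1 the franchisee must meet clear and convincing evidence (weight is at least 74): on (c) the weight is 73 (the franchisor's 37 is given no effect), < 74, so (c) does not meet the standard.
  The franchisee does not carry Stage II.1.
So the franchisor prevails on this issue.
— Issue III —
At Stage III.1 the franchisee must meet clear and convincing evidence (weight is at least 70): on (e) the weight is 69, which does not reach 70, so (e) does not meet the standard.
  The franchisee does not carry Stage III.1.
The franchisor prevails on this issue.
Per-issue: Issue I → franchisor; Issue II → franchisor; Issue III → franchisor. The franchisee must prevail on a majority of issues; overall, the franchisor prevails.

franchisor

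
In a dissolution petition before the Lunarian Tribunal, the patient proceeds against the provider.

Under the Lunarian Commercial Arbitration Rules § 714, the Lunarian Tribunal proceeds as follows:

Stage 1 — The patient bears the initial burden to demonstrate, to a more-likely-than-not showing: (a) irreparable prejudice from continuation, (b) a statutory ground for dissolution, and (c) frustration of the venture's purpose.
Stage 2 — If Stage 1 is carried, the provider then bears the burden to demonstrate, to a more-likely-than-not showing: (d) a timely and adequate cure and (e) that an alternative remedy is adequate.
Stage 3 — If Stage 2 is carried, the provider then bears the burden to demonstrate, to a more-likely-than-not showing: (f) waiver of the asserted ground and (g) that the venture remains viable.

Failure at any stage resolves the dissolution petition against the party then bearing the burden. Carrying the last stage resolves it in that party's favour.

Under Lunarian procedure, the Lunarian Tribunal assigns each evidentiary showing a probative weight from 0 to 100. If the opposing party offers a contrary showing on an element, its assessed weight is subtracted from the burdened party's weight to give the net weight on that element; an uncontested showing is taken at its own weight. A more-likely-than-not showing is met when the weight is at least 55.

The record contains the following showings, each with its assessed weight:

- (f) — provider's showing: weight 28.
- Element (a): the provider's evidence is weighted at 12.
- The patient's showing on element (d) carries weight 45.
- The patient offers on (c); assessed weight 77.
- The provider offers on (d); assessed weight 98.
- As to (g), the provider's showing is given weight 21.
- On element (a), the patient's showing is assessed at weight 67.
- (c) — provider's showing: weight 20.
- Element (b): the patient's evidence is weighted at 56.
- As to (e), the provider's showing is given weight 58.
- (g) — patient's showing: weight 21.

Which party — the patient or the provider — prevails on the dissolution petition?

patient

Stage 1 — burden on patient; standard: a more-likely-than-not showing (weight is at least 55).
    (a): 67 − 12 = 55 ≥ 55 [met]
    (b): 56 ≥ 55 [met]
    (c): 77 − 20 = 57 ≥ 55 [met]
  Stage 1 is satisfied; the onus moves to the provider.
Stage 2 — burden on provider; standard: a more-likely-than-not showing (weight is at least 55).
    (d): 98 − 45 = 53 < 55 [not met]
    (e): 58 ≥ 55 [met]
  The provider does not carry Stage 2.
So the patient prevails.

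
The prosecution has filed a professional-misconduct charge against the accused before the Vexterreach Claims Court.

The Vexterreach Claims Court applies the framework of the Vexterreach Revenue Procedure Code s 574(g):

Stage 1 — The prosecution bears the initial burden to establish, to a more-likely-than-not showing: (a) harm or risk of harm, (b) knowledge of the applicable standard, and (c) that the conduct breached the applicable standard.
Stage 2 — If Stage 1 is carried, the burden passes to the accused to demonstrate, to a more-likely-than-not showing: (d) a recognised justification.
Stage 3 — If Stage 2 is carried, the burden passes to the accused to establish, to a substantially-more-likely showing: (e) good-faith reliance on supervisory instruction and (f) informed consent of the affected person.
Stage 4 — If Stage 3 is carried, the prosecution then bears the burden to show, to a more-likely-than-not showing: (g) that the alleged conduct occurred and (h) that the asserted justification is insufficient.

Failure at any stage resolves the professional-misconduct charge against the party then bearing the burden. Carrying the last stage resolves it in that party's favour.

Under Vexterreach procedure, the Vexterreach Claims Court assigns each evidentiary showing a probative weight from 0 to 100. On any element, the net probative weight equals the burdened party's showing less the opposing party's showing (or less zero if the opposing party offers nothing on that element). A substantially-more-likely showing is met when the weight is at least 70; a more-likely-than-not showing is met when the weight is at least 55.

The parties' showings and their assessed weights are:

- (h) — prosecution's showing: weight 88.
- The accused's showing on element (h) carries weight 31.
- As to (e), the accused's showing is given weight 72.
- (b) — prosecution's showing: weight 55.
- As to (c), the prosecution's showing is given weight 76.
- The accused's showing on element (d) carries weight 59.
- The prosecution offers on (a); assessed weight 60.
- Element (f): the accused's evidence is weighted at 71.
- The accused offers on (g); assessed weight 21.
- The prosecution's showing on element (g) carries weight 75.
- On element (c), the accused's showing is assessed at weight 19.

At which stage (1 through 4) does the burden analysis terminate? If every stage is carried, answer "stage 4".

stage 4

Stage 1 (prosecution, a more-likely-than-not showing, weight is at least 55): (a) 60 ≥ 55 — meets; (b) 55 ≥ 55 — meets; (c) net 76−19=57 ≥ 55 — meets.
  Stage 1 is satisfied; the onus moves to the accused.
Stage 2 (accused, a more-likely-than-not showing, weight is at least 55): (d) 59 ≥ 55 — meets.
  All elements met. The accused retains the burden for Stage 3.
Stage 3 (accused, a substantially-more-likely showing, weight is at least 70): (e) 72 ≥ 70 — meets; (f) 71 ≥ 70 — meets.
  Stage 3 is satisfied; the onus moves to the prosecution.
Stage 4 (prosecution, a more-likely-than-not showing, weight is at least 55): (g) net 75−21=54 < 55 — fails; (h) net 88−31=57 ≥ 55 — meets.
  Stage 4 not carried; the prosecution fails its burden.
So the accused prevails.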